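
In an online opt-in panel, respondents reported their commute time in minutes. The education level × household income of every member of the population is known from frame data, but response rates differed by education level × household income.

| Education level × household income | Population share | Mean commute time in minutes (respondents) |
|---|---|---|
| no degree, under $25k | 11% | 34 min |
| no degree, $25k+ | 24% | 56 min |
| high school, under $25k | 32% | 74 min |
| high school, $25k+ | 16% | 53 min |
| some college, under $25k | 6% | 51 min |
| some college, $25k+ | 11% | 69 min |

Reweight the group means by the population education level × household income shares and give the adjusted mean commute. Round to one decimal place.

Each cell contributes population-share × respondent value:
  no degree, under $25k: 0.11 × 34 = 3.74
  no degree, $25k+: 0.24 × 56 = 13.44
  high school, under $25k: 0.32 × 74 = 23.68
  high school, $25k+: 0.16 × 53 = 8.48
  some college, under $25k: 0.06 × 51 = 3.06
  some college, $25k+: 0.11 × 69 = 7.59
Post-stratified estimate = 59.99 → 60.0.

60.0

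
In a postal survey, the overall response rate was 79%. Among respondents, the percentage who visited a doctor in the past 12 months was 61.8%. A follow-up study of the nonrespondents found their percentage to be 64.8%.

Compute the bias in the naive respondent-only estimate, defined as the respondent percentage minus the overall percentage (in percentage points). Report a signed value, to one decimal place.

Nonresponse fraction = 1 − 0.79 = 0.21.
Bias = (nonresponse fraction) × (respondent percentage − nonrespondent percentage)
     = 0.21 × (61.8 − 64.8) = 0.21 × -3 = -0.63.

-0.6 percentage points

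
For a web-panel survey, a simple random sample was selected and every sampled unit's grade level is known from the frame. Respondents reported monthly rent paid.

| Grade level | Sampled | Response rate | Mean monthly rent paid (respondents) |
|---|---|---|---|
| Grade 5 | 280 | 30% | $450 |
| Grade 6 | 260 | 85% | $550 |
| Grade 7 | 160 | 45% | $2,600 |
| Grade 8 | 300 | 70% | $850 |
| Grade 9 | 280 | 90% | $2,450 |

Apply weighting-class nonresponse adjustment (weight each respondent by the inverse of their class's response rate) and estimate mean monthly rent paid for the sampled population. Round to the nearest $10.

$1,270

Weighting each respondent by the inverse class response rate inflates each class back to its sampled size, so the class weight is n_sampled:
  Grade 5: 280 × 450 = 126,000
  Grade 6: 260 × 550 = 143,000
  Grade 7: 160 × 2600 = 416,000
  Grade 8: 300 × 850 = 255,000
  Grade 9: 280 × 2450 = 686,000
Adjusted estimate = 1,626,000 / 1,280 = 1270.31 → $1,270.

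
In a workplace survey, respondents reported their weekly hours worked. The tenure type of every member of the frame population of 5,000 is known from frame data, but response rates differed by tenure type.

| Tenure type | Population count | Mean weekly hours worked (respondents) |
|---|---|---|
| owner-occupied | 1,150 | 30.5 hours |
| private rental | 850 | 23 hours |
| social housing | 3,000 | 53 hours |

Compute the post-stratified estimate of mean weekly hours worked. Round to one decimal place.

Each cell contributes population-share × respondent value:
  owner-occupied: (1,150/5,000) × 30.5 = 7.015
  private rental: (850/5,000) × 23 = 3.91
  social housing: (3,000/5,000) × 53 = 31.8
Post-stratified estimate = 42.725 → 42.7.

42.7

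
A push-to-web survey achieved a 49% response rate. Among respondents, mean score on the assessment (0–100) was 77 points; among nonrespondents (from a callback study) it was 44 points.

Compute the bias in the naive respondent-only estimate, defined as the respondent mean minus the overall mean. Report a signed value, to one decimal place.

Nonresponse fraction = 1 − 0.49 = 0.51.
Bias = (nonresponse fraction) × (respondent mean − nonrespondent mean)
     = 0.51 × (77 − 44) = 0.51 × 33 = 16.83.

+16.8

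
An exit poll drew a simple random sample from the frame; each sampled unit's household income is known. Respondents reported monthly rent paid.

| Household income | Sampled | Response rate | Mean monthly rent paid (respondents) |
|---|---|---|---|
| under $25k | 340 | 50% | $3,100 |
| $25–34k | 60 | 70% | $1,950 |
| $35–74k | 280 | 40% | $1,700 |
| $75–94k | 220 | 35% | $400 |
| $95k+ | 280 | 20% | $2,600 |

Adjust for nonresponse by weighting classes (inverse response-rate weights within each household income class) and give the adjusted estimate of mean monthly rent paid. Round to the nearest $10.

Weighting each respondent by the inverse class response rate inflates each class back to its sampled size, so the class weight is n_sampled:
  under $25k: 340 × 3100 = 1,054,000
  $25–34k: 60 × 1950 = 117,000
  $35–74k: 280 × 1700 = 476,000
  $75–94k: 220 × 400 = 88,000
  $95k+: 280 × 2600 = 728,000
Adjusted estimate = 2,463,000 / 1,180 = 2087.29 → $2,090.

$2,090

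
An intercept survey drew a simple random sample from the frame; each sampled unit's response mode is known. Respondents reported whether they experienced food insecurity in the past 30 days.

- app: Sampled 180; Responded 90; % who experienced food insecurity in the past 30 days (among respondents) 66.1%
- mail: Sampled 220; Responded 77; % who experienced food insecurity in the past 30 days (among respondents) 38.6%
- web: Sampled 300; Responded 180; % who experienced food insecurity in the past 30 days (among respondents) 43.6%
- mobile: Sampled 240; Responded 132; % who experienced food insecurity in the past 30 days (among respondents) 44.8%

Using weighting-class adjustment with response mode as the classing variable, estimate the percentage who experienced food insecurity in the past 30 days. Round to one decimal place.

Class response rates: app 90/180 = 50%, mail 77/220 = 35%, web 180/300 = 60%, mobile 132/240 = 55%.
With weight = n_sampled/n_responded per class, the weighted class total is n_sampled:
  app: 180 × 66.1 = 11898
  mail: 220 × 38.6 = 8492
  web: 300 × 43.6 = 13,080
  mobile: 240 × 44.8 = 10,752
Adjusted estimate = 44,222 / 940 = 47.0447 → 47.0%.

47.0%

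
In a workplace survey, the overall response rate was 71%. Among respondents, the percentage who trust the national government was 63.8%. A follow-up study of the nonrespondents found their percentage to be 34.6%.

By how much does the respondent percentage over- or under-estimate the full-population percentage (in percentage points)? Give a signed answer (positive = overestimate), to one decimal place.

Nonresponse fraction = 1 − 0.71 = 0.29.
Bias = (nonresponse fraction) × (respondent percentage − nonrespondent percentage)
     = 0.29 × (63.8 − 34.6) = 0.29 × 29.2 = 8.468.

+8.5 percentage points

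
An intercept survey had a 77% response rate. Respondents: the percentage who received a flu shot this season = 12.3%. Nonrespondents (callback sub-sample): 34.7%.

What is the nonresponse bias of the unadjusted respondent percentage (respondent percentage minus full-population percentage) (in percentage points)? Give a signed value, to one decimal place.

Nonresponse fraction = 1 − 0.77 = 0.23.
Bias = (nonresponse fraction) × (respondent percentage − nonrespondent percentage)
     = 0.23 × (12.3 − 34.7) = 0.23 × -22.4 = -5.152.

-5.2 percentage points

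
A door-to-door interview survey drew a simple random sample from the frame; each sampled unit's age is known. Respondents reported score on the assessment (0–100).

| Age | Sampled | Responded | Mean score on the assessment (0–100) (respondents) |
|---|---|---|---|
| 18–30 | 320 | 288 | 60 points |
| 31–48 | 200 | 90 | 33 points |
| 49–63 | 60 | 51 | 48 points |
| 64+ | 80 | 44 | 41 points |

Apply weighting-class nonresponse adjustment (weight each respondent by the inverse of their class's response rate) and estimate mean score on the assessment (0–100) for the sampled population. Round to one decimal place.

Class response rates: 18–30 288/320 = 90%, 31–48 90/200 = 45%, 49–63 51/60 = 85%, 64+ 44/80 = 55%.
Weighting each respondent by the inverse class response rate inflates each class back to its sampled size, so the class weight is n_sampled:
  18–30: 320 × 60 = 19,200
  31–48: 200 × 33 = 6600
  49–63: 60 × 48 = 2880
  64+: 80 × 41 = 3280
Adjusted estimate = 31,960 / 660 = 48.4242 → 48.4.

48.4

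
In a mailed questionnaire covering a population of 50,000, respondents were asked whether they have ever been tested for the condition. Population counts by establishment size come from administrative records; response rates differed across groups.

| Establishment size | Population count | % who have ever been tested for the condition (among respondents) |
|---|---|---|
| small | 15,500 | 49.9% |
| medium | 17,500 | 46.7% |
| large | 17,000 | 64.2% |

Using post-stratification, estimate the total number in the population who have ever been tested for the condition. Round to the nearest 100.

Each cell contributes its population count × the respondent rate:
  small: 15,500 × 49.9% = 7734.5
  medium: 17,500 × 46.7% = 8172.5
  large: 17,000 × 64.2% = 10,914
Estimated total = 26,821 → 26,800.

26,800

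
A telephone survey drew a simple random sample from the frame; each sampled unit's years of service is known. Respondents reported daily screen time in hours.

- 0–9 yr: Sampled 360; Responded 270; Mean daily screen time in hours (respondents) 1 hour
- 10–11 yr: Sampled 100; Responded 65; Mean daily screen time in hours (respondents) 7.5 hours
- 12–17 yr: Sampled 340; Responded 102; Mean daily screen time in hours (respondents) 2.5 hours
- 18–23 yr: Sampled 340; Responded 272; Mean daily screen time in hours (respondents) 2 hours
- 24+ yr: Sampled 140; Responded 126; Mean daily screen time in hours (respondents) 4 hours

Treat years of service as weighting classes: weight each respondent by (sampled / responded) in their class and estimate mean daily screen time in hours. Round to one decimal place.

Class response rates: 0–9 yr 270/360 = 75%, 10–11 yr 65/100 = 65%, 12–17 yr 102/340 = 30%, 18–23 yr 272/340 = 80%, 24+ yr 126/140 = 90%.
Weighting each respondent by the inverse class response rate inflates each class back to its sampled size, so the class weight is n_sampled:
  0–9 yr: 360 × 1 = 360
  10–11 yr: 100 × 7.5 = 750
  12–17 yr: 340 × 2.5 = 850
  18–23 yr: 340 × 2 = 680
  24+ yr: 140 × 4 = 560
Adjusted estimate = 3200 / 1,280 = 2.5 → 2.5.

2.5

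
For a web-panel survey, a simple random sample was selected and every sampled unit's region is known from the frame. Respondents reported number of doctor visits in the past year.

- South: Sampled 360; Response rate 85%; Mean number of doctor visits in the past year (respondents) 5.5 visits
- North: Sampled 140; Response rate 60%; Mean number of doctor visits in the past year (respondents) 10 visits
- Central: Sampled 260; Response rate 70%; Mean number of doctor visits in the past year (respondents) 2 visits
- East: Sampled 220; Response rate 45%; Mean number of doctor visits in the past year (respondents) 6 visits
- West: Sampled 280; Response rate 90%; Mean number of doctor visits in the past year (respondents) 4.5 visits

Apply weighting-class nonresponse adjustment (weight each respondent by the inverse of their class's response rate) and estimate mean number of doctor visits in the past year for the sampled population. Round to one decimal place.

5.1

Weighting each respondent by the inverse class response rate inflates each class back to its sampled size, so the class weight is n_sampled:
  South: 360 × 5.5 = 1980
  North: 140 × 10 = 1400
  Central: 260 × 2 = 520
  East: 220 × 6 = 1320
  West: 280 × 4.5 = 1260
Adjusted estimate = 6480 / 1,260 = 5.14286 → 5.1.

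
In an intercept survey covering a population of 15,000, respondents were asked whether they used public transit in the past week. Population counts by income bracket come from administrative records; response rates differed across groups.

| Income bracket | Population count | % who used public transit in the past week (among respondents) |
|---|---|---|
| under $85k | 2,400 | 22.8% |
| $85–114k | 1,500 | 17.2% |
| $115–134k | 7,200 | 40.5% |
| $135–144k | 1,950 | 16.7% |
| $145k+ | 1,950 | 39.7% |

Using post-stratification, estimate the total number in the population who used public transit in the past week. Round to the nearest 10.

4,820

Each cell contributes its population count × the respondent rate:
  under $85k: 2,400 × 22.8% = 547.2
  $85–114k: 1,500 × 17.2% = 258
  $115–134k: 7,200 × 40.5% = 2916
  $135–144k: 1,950 × 16.7% = 325.65
  $145k+: 1,950 × 39.7% = 774.15
Estimated total = 4821 → 4,820.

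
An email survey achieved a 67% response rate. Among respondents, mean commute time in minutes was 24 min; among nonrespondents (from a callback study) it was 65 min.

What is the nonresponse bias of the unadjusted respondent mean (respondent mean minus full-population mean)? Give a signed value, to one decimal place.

-13.5

Nonresponse fraction = 1 − 0.67 = 0.33.
Bias = (nonresponse fraction) × (respondent mean − nonrespondent mean)
     = 0.33 × (24 − 65) = 0.33 × -41 = -13.53.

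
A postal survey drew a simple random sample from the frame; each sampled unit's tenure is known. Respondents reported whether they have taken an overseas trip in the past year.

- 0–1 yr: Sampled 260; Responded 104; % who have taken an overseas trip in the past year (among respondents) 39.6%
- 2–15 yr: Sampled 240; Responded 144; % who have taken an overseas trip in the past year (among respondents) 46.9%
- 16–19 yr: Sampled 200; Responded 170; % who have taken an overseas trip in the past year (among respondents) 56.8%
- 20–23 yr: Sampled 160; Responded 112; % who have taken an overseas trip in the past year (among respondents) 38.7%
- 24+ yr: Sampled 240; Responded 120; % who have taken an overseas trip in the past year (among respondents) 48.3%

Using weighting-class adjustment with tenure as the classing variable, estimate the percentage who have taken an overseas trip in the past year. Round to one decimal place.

46.1%

Response rates by class: 0–1 yr 104/260 = 40%, 2–15 yr 144/240 = 60%, 16–19 yr 170/200 = 85%, 20–23 yr 112/160 = 70%, 24+ yr 120/240 = 50%.
Each respondent's weight = sampled/responded in their class; summing within a class gives n_sampled, so:
  0–1 yr: 260 × 39.6 = 10,296
  2–15 yr: 240 × 46.9 = 11,256
  16–19 yr: 200 × 56.8 = 11,360
  20–23 yr: 160 × 38.7 = 6192
  24+ yr: 240 × 48.3 = 11,592
Adjusted estimate = 50,696 / 1,100 = 46.0873 → 46.1%.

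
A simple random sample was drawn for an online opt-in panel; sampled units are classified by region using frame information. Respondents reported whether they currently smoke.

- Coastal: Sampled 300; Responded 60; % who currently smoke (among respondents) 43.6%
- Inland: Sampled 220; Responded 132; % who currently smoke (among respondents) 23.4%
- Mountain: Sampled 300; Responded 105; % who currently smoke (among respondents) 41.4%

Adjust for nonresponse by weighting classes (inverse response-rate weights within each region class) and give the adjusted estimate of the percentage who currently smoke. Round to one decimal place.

Response rates by class: Coastal 60/300 = 20%, Inland 132/220 = 60%, Mountain 105/300 = 35%.
Each respondent's weight = sampled/responded in their class; summing within a class gives n_sampled, so:
  Coastal: 300 × 43.6 = 13,080
  Inland: 220 × 23.4 = 5148
  Mountain: 300 × 41.4 = 12,420
Adjusted estimate = 30,648 / 820 = 37.3756 → 37.4%.

37.4%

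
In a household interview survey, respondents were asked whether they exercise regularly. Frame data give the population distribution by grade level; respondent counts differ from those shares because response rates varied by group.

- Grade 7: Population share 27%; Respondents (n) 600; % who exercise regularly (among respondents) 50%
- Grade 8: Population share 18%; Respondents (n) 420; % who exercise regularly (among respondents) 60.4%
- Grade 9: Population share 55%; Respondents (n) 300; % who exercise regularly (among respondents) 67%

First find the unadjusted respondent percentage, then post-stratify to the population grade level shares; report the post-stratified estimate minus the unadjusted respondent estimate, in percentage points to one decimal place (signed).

Naive respondent-only estimate (weights = respondent counts):
  (600/1320)×50 + (420/1320)×60.4 + (300/1320)×67 = 57.1727%
Reweighting by population grade level shares:
  0.27×50 + 0.18×60.4 + 0.55×67 = 61.222%
Difference = 61.222 − 57.1727 = 4.0493 pp.

+4.0 percentage points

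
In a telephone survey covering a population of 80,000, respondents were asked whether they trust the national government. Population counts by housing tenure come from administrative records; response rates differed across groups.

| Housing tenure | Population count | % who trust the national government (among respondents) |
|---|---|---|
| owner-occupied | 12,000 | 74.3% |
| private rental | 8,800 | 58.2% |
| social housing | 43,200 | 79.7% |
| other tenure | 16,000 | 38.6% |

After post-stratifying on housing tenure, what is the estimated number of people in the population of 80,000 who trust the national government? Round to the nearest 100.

Estimated count per cell = population count × respondent percentage:
  owner-occupied: 12,000 × 74.3% = 8916
  private rental: 8,800 × 58.2% = 5121.6
  social housing: 43,200 × 79.7% = 34430.4
  other tenure: 16,000 × 38.6% = 6176
Estimated total = 54,644 → 54,600.

54,600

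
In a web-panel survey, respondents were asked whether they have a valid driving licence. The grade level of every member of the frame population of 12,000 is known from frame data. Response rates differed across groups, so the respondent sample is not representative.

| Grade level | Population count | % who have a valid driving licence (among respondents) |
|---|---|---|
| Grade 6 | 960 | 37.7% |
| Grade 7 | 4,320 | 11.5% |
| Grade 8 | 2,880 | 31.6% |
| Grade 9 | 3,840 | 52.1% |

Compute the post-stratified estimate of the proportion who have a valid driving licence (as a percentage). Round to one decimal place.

31.4%

Post-stratification weights by population share, not respondent share:
  Grade 6: (960/12,000) × 37.7 = 3.016
  Grade 7: (4,320/12,000) × 11.5 = 4.14
  Grade 8: (2,880/12,000) × 31.6 = 7.584
  Grade 9: (3,840/12,000) × 52.1 = 16.672
Post-stratified estimate = 31.412 → 31.4%.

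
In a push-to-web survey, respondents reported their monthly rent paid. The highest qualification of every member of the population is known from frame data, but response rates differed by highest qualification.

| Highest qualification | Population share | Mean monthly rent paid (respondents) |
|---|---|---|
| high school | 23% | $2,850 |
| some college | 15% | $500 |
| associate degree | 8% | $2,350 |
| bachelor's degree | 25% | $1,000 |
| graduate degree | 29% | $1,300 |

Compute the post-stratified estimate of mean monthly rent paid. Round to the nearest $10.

$1,550

Post-stratification weights by population share, not respondent share:
  high school: 0.23 × 2850 = 655.5
  some college: 0.15 × 500 = 75
  associate degree: 0.08 × 2350 = 188
  bachelor's degree: 0.25 × 1000 = 250
  graduate degree: 0.29 × 1300 = 377
Post-stratified estimate = 1545.5 → $1,550.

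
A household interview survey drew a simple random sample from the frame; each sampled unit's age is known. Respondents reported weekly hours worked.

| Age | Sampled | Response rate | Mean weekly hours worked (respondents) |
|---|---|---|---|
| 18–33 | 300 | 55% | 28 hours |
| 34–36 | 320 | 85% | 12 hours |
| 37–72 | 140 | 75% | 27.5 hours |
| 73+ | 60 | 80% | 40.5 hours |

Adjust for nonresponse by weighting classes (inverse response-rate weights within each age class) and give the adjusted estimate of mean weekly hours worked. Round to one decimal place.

22.6

With weight = n_sampled/n_responded per class, the weighted class total is n_sampled:
  18–33: 300 × 28 = 8400
  34–36: 320 × 12 = 3840
  37–72: 140 × 27.5 = 3850
  73+: 60 × 40.5 = 2430
Adjusted estimate = 18,520 / 820 = 22.5854 → 22.6.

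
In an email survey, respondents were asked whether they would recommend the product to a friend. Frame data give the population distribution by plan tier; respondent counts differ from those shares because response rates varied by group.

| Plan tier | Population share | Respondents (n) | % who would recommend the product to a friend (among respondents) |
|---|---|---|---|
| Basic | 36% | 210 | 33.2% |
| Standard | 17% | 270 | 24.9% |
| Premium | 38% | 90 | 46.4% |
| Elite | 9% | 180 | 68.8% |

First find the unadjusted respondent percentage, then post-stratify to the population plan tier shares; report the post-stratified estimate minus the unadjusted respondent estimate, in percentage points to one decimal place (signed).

Without adjustment, the pooled respondent share is:
  (210/750)×33.2 + (270/750)×24.9 + (90/750)×46.4 + (180/750)×68.8 = 40.34%
Reweighting by population plan tier shares:
  0.36×33.2 + 0.17×24.9 + 0.38×46.4 + 0.09×68.8 = 40.009%
Difference = 40.009 − 40.34 = -0.331 pp.

-0.3 percentage points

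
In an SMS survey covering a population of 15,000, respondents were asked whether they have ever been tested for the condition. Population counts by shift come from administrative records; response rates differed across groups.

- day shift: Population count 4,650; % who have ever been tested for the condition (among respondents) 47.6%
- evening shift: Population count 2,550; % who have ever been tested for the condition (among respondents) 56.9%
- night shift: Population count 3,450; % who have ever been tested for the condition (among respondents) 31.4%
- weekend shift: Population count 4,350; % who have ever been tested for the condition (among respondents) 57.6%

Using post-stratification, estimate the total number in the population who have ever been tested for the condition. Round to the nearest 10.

7,250

Each cell contributes its population count × the respondent rate:
  day shift: 4,650 × 47.6% = 2213.4
  evening shift: 2,550 × 56.9% = 1450.95
  night shift: 3,450 × 31.4% = 1083.3
  weekend shift: 4,350 × 57.6% = 2505.6
Estimated total = 7253.25 → 7,250.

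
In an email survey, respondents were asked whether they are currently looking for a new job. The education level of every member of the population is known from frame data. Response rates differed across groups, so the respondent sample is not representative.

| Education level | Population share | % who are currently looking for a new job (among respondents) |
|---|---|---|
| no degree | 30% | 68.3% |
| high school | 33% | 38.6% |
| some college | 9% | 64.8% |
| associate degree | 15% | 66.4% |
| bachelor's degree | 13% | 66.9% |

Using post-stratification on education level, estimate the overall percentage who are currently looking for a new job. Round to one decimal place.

57.7%

Post-stratification weights by population share, not respondent share:
  no degree: 0.3 × 68.3 = 20.49
  high school: 0.33 × 38.6 = 12.738
  some college: 0.09 × 64.8 = 5.832
  associate degree: 0.15 × 66.4 = 9.96
  bachelor's degree: 0.13 × 66.9 = 8.697
Post-stratified estimate = 57.717 → 57.7%.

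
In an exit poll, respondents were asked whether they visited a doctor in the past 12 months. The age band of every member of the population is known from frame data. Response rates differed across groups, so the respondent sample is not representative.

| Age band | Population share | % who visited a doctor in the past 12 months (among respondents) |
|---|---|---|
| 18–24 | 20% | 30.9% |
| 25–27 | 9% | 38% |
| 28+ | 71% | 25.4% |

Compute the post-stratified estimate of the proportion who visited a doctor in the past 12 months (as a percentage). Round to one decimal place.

27.6%

Each cell contributes population-share × respondent value:
  18–24: 0.2 × 30.9 = 6.18
  25–27: 0.09 × 38 = 3.42
  28+: 0.71 × 25.4 = 18.034
Post-stratified estimate = 27.634 → 27.6%.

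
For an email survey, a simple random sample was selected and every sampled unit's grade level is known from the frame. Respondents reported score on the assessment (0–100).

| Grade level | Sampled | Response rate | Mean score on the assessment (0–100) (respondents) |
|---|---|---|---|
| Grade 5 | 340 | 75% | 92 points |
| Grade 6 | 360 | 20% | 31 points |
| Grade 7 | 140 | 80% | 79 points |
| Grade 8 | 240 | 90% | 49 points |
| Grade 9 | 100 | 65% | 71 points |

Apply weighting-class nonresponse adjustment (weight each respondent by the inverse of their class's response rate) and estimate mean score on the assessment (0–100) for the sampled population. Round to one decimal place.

With weight = n_sampled/n_responded per class, the weighted class total is n_sampled:
  Grade 5: 340 × 92 = 31,280
  Grade 6: 360 × 31 = 11,160
  Grade 7: 140 × 79 = 11,060
  Grade 8: 240 × 49 = 11,760
  Grade 9: 100 × 71 = 7100
Adjusted estimate = 72,360 / 1,180 = 61.322 → 61.3.

61.3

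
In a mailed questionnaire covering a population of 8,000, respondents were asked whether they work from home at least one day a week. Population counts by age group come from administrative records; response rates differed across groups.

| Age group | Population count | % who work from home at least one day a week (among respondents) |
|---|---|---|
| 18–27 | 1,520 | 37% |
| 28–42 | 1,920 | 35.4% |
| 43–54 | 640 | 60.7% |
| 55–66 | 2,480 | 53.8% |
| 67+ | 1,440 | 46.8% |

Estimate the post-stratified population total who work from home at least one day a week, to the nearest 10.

Apply each group's respondent rate to its population count:
  18–27: 1,520 × 37% = 562.4
  28–42: 1,920 × 35.4% = 679.68
  43–54: 640 × 60.7% = 388.48
  55–66: 2,480 × 53.8% = 1334.24
  67+: 1,440 × 46.8% = 673.92
Estimated total = 3638.72 → 3,640.

3,640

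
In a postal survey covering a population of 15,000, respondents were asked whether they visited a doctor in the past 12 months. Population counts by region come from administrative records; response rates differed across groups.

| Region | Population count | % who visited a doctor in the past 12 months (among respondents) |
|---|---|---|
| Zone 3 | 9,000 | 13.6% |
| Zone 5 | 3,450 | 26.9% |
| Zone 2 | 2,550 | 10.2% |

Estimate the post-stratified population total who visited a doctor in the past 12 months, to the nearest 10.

Each cell contributes its population count × the respondent rate:
  Zone 3: 9,000 × 13.6% = 1224
  Zone 5: 3,450 × 26.9% = 928.05
  Zone 2: 2,550 × 10.2% = 260.1
Estimated total = 2412.15 → 2,410.

2,410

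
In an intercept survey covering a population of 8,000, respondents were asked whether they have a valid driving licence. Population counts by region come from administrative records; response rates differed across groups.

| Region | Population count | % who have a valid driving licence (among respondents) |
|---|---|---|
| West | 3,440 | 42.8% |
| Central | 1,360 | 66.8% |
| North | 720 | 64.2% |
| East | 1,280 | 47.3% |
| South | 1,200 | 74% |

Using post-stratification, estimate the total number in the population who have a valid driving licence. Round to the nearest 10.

4,340

Each cell contributes its population count × the respondent rate:
  West: 3,440 × 42.8% = 1472.32
  Central: 1,360 × 66.8% = 908.48
  North: 720 × 64.2% = 462.24
  East: 1,280 × 47.3% = 605.44
  South: 1,200 × 74% = 888
Estimated total = 4336.48 → 4,340.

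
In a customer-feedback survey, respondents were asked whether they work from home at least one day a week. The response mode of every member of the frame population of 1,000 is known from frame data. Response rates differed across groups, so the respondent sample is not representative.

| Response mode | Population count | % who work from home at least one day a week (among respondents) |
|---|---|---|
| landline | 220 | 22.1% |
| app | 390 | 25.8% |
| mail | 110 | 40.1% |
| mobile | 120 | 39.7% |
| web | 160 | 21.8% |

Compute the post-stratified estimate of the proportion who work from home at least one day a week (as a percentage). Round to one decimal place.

27.6%

Post-stratification weights by population share, not respondent share:
  landline: (220/1,000) × 22.1 = 4.862
  app: (390/1,000) × 25.8 = 10.062
  mail: (110/1,000) × 40.1 = 4.411
  mobile: (120/1,000) × 39.7 = 4.764
  web: (160/1,000) × 21.8 = 3.488
Post-stratified estimate = 27.587 → 27.6%.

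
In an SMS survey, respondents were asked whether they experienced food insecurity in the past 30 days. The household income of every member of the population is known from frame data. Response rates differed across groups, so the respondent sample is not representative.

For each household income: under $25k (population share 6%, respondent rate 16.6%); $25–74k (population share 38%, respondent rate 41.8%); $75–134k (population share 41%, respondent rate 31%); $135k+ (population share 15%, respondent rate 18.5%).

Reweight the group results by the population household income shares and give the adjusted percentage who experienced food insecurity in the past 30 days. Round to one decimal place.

Post-stratification weights by population share, not respondent share:
  under $25k: 0.06 × 16.6 = 0.996
  $25–74k: 0.38 × 41.8 = 15.884
  $75–134k: 0.41 × 31 = 12.71
  $135k+: 0.15 × 18.5 = 2.775
Post-stratified estimate = 32.365 → 32.4%.

32.4%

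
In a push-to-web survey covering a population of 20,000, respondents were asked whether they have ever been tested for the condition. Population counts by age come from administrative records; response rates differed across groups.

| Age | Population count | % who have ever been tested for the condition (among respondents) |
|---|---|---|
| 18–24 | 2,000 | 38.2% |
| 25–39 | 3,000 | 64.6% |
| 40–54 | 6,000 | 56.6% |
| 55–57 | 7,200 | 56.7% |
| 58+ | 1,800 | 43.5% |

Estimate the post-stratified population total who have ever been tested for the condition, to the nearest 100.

Apply each group's respondent rate to its population count:
  18–24: 2,000 × 38.2% = 764
  25–39: 3,000 × 64.6% = 1938
  40–54: 6,000 × 56.6% = 3396
  55–57: 7,200 × 56.7% = 4082.4
  58+: 1,800 × 43.5% = 783
Estimated total = 10963.4 → 11,000.

11,000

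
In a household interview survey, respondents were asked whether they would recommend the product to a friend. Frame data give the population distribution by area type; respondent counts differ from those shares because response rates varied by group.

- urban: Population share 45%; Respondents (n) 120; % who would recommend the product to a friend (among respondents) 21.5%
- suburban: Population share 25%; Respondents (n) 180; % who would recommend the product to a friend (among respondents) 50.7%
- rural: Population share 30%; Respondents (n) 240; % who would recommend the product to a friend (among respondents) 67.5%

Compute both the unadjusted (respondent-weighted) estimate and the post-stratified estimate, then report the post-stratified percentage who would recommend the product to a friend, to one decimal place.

Naive respondent-only estimate (weights = respondent counts):
  (120/540)×21.5 + (180/540)×50.7 + (240/540)×67.5 = 51.6778%
Post-stratifying to population shares instead:
  0.45×21.5 + 0.25×50.7 + 0.3×67.5 = 42.6%

42.6%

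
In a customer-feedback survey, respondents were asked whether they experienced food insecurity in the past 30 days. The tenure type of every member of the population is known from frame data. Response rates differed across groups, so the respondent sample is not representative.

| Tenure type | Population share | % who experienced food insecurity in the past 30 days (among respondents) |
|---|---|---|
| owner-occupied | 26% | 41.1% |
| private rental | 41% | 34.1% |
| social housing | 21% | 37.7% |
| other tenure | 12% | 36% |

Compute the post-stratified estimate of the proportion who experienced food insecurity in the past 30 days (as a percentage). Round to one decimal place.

36.9%

Weight each group's respondent value by its population share:
  owner-occupied: 0.26 × 41.1 = 10.686
  private rental: 0.41 × 34.1 = 13.981
  social housing: 0.21 × 37.7 = 7.917
  other tenure: 0.12 × 36 = 4.32
Post-stratified estimate = 36.904 → 36.9%.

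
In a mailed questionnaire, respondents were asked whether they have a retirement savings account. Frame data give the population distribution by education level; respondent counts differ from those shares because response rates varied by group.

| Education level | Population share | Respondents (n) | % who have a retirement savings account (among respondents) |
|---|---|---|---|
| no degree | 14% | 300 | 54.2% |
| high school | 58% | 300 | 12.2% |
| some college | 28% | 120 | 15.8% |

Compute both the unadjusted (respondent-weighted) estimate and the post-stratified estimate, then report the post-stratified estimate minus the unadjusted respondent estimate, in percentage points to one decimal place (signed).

Unadjusted (pooled respondent) estimate weights by respondent counts:
  (300/720)×54.2 + (300/720)×12.2 + (120/720)×15.8 = 30.3%
Post-stratified estimate weights by population shares:
  0.14×54.2 + 0.58×12.2 + 0.28×15.8 = 19.088%
Difference = 19.088 − 30.3 = -11.212 pp.

-11.2 percentage points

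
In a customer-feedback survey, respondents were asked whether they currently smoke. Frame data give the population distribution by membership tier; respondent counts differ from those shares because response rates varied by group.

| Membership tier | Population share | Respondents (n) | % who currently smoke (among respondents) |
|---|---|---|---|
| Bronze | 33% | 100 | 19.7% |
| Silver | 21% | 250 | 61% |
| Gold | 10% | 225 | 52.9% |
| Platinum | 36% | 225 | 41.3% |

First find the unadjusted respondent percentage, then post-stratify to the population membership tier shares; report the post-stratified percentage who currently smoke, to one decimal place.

39.5%

Naive respondent-only estimate (weights = respondent counts):
  (100/800)×19.7 + (250/800)×61 + (225/800)×52.9 + (225/800)×41.3 = 48.0187%
Post-stratified estimate weights by population shares:
  0.33×19.7 + 0.21×61 + 0.1×52.9 + 0.36×41.3 = 39.469%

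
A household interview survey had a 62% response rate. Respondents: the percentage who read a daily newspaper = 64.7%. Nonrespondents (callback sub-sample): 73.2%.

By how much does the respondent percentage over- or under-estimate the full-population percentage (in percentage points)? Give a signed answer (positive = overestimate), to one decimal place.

Nonresponse fraction = 1 − 0.62 = 0.38.
Bias = (nonresponse fraction) × (respondent percentage − nonrespondent percentage)
     = 0.38 × (64.7 − 73.2) = 0.38 × -8.5 = -3.23.

-3.2 percentage points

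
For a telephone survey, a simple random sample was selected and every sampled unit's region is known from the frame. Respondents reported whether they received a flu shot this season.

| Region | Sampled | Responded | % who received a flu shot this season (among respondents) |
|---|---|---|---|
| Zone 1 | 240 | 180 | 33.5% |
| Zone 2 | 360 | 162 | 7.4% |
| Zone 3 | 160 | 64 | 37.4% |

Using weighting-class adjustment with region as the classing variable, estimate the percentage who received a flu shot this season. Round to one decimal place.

22.0%

Class response rates: Zone 1 180/240 = 75%, Zone 2 162/360 = 45%, Zone 3 64/160 = 40%.
Weighting each respondent by the inverse class response rate inflates each class back to its sampled size, so the class weight is n_sampled:
  Zone 1: 240 × 33.5 = 8040
  Zone 2: 360 × 7.4 = 2664
  Zone 3: 160 × 37.4 = 5984
Adjusted estimate = 16,688 / 760 = 21.9579 → 22.0%.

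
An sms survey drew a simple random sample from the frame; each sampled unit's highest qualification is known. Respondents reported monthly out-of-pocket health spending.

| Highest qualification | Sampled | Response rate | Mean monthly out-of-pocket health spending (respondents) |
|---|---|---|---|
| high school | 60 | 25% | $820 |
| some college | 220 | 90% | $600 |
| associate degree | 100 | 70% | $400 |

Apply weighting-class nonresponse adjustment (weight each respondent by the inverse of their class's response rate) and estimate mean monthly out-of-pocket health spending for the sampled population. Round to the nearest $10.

$580

Each respondent's weight = sampled/responded in their class; summing within a class gives n_sampled, so:
  high school: 60 × 820 = 49,200
  some college: 220 × 600 = 132,000
  associate degree: 100 × 400 = 40,000
Adjusted estimate = 221,200 / 380 = 582.105 → $580.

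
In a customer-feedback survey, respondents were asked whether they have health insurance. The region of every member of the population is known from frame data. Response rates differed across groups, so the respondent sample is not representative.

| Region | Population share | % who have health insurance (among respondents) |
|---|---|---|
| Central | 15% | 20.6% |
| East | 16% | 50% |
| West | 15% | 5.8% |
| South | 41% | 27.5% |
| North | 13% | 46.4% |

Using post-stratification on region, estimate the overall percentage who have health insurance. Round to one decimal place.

29.3%

Post-stratification weights by population share, not respondent share:
  Central: 0.15 × 20.6 = 3.09
  East: 0.16 × 50 = 8
  West: 0.15 × 5.8 = 0.87
  South: 0.41 × 27.5 = 11.275
  North: 0.13 × 46.4 = 6.032
Post-stratified estimate = 29.267 → 29.3%.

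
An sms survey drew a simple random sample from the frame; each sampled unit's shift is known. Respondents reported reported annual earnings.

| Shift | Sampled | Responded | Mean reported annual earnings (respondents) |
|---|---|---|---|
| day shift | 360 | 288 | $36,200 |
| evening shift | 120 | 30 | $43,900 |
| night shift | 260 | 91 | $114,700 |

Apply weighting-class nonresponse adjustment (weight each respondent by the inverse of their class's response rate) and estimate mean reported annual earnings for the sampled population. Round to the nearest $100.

$65,000

Class response rates: day shift 288/360 = 80%, evening shift 30/120 = 25%, night shift 91/260 = 35%.
Inverse-response-rate weighting restores each class to its sampled count, so class totals weight by n_sampled:
  day shift: 360 × 36,200 = 13,032,000
  evening shift: 120 × 43,900 = 5,268,000
  night shift: 260 × 114,700 = 29,822,000
Adjusted estimate = 48,122,000 / 740 = 65029.7 → $65,000.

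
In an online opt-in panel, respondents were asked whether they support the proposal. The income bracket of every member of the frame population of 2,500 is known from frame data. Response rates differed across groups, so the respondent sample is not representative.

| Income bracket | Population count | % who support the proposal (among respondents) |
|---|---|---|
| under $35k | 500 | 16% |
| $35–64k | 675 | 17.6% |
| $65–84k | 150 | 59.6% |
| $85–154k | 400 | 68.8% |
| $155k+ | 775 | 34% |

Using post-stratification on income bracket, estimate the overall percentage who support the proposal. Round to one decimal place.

33.1%

Weight each group's respondent value by its population share:
  under $35k: (500/2,500) × 16 = 3.2
  $35–64k: (675/2,500) × 17.6 = 4.752
  $65–84k: (150/2,500) × 59.6 = 3.576
  $85–154k: (400/2,500) × 68.8 = 11.008
  $155k+: (775/2,500) × 34 = 10.54
Post-stratified estimate = 33.076 → 33.1%.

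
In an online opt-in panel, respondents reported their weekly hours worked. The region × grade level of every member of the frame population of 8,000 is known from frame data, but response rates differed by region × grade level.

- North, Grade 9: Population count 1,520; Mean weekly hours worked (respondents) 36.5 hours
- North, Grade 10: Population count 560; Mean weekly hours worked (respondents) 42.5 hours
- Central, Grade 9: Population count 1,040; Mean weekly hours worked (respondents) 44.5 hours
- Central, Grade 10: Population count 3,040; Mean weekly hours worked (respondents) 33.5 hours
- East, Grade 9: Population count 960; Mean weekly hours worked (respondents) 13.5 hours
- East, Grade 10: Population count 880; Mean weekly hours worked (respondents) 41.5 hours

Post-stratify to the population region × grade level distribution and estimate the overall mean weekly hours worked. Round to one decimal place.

34.6

Reweight to the known region × grade level distribution:
  North, Grade 9: (1,520/8,000) × 36.5 = 6.935
  North, Grade 10: (560/8,000) × 42.5 = 2.975
  Central, Grade 9: (1,040/8,000) × 44.5 = 5.785
  Central, Grade 10: (3,040/8,000) × 33.5 = 12.73
  East, Grade 9: (960/8,000) × 13.5 = 1.62
  East, Grade 10: (880/8,000) × 41.5 = 4.565
Post-stratified estimate = 34.61 → 34.6.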